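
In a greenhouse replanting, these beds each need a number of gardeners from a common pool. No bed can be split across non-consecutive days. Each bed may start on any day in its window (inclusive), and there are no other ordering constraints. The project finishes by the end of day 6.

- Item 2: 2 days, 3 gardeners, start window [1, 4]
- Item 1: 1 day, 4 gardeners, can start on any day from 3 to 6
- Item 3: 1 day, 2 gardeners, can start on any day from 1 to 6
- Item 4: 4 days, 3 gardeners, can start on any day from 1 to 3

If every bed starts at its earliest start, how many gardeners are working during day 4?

At early start, day 4 has: Item 4.
Demand: 3 = 3.

3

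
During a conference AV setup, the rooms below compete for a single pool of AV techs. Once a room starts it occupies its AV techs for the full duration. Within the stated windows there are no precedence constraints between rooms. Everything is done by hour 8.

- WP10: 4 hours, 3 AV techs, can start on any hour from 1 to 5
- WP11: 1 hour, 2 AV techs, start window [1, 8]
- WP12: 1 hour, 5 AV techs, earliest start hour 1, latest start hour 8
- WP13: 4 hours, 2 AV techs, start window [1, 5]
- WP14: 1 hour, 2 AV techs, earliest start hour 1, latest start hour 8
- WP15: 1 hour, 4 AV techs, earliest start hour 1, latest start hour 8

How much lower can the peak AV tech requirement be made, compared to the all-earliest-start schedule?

Early-start peak: h1:18  h2:5  h3:5  h4:5  h5:0  h6:0  h7:0  h8:0 ⇒ 18.
Leveled (WP10@1, WP11@1, WP12@6, WP13@2, WP14@5, WP15@7): h1:5  h2:5  h3:5  h4:5  h5:4  h6:5  h7:4  h8:0 ⇒ 5.
Reduction 18 − 5 = 13.

13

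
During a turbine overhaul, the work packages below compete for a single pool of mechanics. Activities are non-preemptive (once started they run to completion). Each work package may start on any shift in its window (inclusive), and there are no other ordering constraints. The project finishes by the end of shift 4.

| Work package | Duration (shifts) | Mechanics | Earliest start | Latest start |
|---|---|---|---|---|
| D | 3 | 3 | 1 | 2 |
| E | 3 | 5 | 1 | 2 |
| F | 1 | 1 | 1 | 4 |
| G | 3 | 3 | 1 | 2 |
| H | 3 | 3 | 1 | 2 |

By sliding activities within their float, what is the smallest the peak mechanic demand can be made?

14

Early-start (D@1, E@1, F@1, G@1, H@1) gives peak 15: s1:15  s2:14  s3:14  s4:0.
Shift H→2.
Schedule D@1, E@1, F@1, G@1, H@2: s1:12  s2:14  s3:14  s4:3 — peak 14.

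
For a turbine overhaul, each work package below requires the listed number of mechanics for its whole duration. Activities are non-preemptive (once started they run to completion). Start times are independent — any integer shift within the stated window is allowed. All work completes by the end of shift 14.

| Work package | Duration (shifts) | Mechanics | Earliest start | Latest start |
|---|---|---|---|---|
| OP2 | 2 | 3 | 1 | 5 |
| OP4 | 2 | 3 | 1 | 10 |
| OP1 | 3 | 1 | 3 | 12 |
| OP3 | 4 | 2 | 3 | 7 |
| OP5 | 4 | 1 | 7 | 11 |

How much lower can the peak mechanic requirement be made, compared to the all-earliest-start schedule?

3

Early-start peak: s1:6  s2:6  s3:3  s4:3  s5:3  s6:2  s7:1  s8:1  s9:1  s10:1  s11:0  s12:0  s13:0  s14:0 ⇒ 6.
Leveled (OP2@1, OP4@3, OP1@5, OP3@5, OP5@8): s1:3  s2:3  s3:3  s4:3  s5:3  s6:3  s7:3  s8:3  s9:1  s10:1  s11:1  s12:0  s13:0  s14:0 ⇒ 3.
Reduction 6 − 3 = 3.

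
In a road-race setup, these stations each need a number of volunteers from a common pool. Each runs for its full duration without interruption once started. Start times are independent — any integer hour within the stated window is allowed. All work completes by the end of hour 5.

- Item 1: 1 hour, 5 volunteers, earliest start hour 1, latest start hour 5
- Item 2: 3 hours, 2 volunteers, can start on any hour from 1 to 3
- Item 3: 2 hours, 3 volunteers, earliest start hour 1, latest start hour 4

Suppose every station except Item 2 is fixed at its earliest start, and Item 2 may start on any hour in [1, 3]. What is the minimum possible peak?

8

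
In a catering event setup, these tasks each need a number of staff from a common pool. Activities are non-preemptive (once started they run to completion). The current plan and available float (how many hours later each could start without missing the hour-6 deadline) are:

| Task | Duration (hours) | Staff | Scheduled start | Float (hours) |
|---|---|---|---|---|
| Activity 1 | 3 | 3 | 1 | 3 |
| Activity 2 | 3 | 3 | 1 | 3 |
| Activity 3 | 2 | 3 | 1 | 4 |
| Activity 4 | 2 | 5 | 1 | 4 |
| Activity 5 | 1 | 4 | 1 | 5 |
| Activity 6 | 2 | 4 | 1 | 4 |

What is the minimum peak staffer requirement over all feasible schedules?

Early-start (Activity 1@1, Activity 2@1, Activity 3@1, Activity 4@1, Activity 5@1, Activity 6@1) gives peak 22: h1:22  h2:18  h3:6  h4:0  h5:0  h6:0.
Shift Activity 4→4, Activity 5→4, Activity 6→5.
Schedule Activity 1@1, Activity 2@1, Activity 3@1, Activity 4@4, Activity 5@4, Activity 6@5: h1:9  h2:9  h3:6  h4:9  h5:9  h6:4 — peak 9.

9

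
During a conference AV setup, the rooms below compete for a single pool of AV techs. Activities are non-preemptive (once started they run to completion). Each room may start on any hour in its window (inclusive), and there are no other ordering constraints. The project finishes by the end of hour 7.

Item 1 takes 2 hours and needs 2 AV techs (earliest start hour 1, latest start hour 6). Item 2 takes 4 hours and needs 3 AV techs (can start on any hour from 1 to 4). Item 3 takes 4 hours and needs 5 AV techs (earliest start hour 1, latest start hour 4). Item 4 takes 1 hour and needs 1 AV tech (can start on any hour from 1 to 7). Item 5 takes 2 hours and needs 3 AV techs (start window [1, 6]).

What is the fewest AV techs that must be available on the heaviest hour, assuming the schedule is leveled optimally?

8

Early-start (Item 1@1, Item 2@1, Item 3@1, Item 4@1, Item 5@1) gives peak 14: h1:14  h2:13  h3:8  h4:8  h5:0  h6:0  h7:0.
Shift Item 3→3, Item 5→5.
Schedule Item 1@1, Item 2@1, Item 3@3, Item 4@1, Item 5@5: h1:6  h2:5  h3:8  h4:8  h5:8  h6:8  h7:0 — peak 8.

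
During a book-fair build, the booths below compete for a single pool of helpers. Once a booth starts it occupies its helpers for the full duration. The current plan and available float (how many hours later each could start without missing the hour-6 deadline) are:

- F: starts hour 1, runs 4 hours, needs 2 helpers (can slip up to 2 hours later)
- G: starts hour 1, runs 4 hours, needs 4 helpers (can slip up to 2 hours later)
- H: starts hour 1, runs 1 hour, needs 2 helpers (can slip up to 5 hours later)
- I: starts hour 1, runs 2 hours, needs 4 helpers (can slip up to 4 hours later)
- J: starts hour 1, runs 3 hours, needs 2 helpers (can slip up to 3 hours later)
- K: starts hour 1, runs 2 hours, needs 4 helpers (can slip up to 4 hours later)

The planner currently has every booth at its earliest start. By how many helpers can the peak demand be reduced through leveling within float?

10

Early-start peak: h1:18  h2:16  h3:8  h4:6  h5:0  h6:0 ⇒ 18.
Leveled (F@1, G@1, H@1, I@5, J@2, K@5): h1:8  h2:8  h3:8  h4:8  h5:8  h6:8 ⇒ 8.
Reduction 18 − 8 = 10.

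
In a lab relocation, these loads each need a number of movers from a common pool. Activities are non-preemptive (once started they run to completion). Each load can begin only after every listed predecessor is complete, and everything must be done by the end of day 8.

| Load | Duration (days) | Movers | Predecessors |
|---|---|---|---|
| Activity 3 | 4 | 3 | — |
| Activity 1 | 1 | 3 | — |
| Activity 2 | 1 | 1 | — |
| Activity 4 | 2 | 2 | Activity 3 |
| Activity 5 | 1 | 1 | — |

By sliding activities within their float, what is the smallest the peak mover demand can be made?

3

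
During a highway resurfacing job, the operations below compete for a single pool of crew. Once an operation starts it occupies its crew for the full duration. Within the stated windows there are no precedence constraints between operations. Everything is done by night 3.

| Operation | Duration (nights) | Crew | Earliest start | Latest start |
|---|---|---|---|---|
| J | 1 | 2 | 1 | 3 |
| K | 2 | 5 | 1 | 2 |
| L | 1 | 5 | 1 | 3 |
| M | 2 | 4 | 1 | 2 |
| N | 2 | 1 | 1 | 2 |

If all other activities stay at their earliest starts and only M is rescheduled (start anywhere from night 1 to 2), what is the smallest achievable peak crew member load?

M@1: n1:17  n2:10  n3:0 → peak 17
M@2: n1:13  n2:10  n3:4 → peak 13
Best is M@2, peak 13.

13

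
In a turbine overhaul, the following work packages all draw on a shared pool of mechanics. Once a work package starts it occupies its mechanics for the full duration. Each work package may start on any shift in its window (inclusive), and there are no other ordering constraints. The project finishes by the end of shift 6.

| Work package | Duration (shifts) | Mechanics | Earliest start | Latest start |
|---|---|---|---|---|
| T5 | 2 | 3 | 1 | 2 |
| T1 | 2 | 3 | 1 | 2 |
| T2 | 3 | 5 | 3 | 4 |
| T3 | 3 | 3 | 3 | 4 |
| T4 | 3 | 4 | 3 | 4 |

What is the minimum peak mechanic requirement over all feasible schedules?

12

Schedule T5@1, T1@1, T2@3, T3@3, T4@3: s1:6  s2:6  s3:12  s4:12  s5:12  s6:0 — peak 12.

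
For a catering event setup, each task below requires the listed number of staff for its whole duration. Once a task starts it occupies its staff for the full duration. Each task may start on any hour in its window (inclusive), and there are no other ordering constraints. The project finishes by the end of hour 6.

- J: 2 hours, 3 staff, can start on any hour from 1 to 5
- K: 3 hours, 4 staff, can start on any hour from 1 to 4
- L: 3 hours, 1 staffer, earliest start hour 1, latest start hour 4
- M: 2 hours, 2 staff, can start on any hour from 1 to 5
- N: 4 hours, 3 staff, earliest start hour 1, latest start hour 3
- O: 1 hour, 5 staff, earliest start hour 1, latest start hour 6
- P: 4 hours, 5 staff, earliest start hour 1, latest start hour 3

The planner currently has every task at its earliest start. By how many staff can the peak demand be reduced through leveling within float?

Early-start peak: h1:23  h2:18  h3:13  h4:8  h5:0  h6:0 ⇒ 23.
Leveled (J@1, K@1, L@4, M@1, N@1, O@5, P@3): h1:12  h2:12  h3:12  h4:9  h5:11  h6:6 ⇒ 12.
Reduction 23 − 12 = 11.

11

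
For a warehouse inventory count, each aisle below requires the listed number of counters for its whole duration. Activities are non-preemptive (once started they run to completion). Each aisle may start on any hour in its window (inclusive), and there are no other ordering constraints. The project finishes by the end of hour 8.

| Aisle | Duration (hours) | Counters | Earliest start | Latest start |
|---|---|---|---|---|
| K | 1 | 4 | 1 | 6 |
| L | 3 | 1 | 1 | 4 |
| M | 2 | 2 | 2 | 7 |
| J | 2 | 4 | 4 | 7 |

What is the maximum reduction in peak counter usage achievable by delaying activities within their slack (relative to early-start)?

Early-start peak: h1:5  h2:3  h3:3  h4:4  h5:4  h6:0  h7:0  h8:0 ⇒ 5.
Leveled (K@1, L@2, M@2, J@5): h1:4  h2:3  h3:3  h4:1  h5:4  h6:4  h7:0  h8:0 ⇒ 4.
Reduction 5 − 4 = 1.

1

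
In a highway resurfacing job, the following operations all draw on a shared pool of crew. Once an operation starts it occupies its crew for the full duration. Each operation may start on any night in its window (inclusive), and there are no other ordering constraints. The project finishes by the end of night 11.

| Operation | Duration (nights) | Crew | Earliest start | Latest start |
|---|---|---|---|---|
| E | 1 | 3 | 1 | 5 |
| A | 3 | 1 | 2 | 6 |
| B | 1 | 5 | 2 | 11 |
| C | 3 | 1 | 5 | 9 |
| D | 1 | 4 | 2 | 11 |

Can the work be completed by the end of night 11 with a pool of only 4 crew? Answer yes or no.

The minimum achievable peak is 5; 4 < 5, so no feasible schedule stays within the cap.

no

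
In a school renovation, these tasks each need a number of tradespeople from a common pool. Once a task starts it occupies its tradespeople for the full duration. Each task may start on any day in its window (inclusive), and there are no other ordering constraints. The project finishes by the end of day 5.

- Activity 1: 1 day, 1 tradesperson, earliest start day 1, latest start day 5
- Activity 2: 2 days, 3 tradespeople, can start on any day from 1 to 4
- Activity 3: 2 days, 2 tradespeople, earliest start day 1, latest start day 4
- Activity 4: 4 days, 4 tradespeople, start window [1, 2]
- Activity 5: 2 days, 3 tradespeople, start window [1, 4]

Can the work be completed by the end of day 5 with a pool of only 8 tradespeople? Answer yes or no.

The minimum achievable peak is 9; 8 < 9, so no feasible schedule stays within the cap.

no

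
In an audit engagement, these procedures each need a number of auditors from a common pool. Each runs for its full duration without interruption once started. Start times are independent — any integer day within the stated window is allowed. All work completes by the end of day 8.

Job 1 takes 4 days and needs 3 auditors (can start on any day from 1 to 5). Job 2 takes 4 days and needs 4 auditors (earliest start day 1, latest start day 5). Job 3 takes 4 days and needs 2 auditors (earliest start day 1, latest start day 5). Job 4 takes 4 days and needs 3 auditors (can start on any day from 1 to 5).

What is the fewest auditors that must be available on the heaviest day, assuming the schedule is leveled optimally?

6

Early-start (Job 1@1, Job 2@1, Job 3@1, Job 4@1) gives peak 12: d1:12  d2:12  d3:12  d4:12  d5:0  d6:0  d7:0  d8:0.
Shift Job 2→5, Job 3→5.
Schedule Job 1@1, Job 2@5, Job 3@5, Job 4@1: d1:6  d2:6  d3:6  d4:6  d5:6  d6:6  d7:6  d8:6 — peak 6.
Total auditor-days = 48 over 8 days ⇒ peak ≥ ⌈48/8⌉ = 6, so 6 is optimal.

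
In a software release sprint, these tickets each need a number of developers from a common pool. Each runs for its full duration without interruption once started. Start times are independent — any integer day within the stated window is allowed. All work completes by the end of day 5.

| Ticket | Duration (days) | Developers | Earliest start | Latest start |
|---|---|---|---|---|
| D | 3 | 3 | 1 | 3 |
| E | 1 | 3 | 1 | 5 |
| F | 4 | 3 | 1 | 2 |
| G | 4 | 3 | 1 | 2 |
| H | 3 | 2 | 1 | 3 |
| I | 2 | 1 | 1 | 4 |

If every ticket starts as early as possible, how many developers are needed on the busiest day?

15

Early-start schedule: D@1, E@1, F@1, G@1, H@1, I@1.
Load per day: day 1: 15, day 2: 12, day 3: 11, day 4: 6, day 5: 0.
Peak is 15.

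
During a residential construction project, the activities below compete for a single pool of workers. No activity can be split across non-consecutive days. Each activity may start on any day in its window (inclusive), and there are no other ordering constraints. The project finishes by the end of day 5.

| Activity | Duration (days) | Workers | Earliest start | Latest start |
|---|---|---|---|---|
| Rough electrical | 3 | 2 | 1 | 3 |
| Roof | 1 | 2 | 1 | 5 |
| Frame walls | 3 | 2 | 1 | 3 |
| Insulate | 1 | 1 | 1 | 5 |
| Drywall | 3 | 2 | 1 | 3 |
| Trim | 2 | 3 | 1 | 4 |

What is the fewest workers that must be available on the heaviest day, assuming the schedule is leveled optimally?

Early-start (Rough electrical@1, Roof@1, Frame walls@1, Insulate@1, Drywall@1, Trim@1) gives peak 12: d1:12  d2:9  d3:6  d4:0  d5:0.
Shift Insulate→2, Drywall→3, Trim→4.
Schedule Rough electrical@1, Roof@1, Frame walls@1, Insulate@2, Drywall@3, Trim@4: d1:6  d2:5  d3:6  d4:5  d5:5 — peak 6.
Total worker-days = 27 over 5 days ⇒ peak ≥ ⌈27/5⌉ = 6, so 6 is optimal.

6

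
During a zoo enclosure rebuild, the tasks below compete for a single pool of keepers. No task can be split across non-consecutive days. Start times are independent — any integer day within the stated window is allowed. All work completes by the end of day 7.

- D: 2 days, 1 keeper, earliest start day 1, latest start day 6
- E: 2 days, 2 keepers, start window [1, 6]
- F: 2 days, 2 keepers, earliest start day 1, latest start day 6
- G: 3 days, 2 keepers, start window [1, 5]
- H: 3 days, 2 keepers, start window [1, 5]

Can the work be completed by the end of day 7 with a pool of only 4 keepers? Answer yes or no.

Schedule D@1, E@1, F@3, G@3, H@5: d1:3  d2:3  d3:4  d4:4  d5:4  d6:2  d7:2 — peak 4 ≤ 4.

yes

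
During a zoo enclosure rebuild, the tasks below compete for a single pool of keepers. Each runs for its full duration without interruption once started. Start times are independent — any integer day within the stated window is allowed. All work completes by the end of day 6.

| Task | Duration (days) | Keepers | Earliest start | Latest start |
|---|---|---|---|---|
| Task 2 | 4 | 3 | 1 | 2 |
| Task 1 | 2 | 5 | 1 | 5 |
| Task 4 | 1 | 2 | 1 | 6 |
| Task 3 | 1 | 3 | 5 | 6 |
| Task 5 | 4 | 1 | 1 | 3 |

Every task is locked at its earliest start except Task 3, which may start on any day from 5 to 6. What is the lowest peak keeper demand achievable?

11

Task 3@5: d1:11  d2:9  d3:4  d4:4  d5:3  d6:0 → peak 11
Task 3@6: d1:11  d2:9  d3:4  d4:4  d5:0  d6:3 → peak 11
Best is Task 3@5, peak 11.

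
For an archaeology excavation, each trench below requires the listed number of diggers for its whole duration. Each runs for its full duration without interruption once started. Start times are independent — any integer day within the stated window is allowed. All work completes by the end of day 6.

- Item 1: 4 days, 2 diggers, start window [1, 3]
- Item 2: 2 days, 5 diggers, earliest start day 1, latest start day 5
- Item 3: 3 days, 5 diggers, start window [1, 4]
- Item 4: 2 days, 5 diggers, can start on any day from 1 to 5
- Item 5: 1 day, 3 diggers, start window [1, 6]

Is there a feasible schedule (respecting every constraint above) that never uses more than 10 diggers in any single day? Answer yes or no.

Schedule Item 1@1, Item 2@1, Item 3@3, Item 4@5, Item 5@1: d1:10  d2:7  d3:7  d4:7  d5:10  d6:5 — peak 10 ≤ 10.

yes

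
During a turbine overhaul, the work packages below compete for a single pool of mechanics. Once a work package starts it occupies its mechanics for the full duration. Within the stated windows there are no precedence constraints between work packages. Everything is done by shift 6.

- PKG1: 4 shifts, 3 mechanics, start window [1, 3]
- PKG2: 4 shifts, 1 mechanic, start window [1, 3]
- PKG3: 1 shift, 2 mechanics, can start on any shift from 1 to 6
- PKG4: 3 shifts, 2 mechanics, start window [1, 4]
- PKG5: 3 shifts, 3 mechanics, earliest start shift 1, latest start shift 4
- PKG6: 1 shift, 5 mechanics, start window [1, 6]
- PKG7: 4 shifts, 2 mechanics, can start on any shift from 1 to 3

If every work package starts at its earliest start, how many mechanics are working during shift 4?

At early start, shift 4 has: PKG1, PKG2, PKG7.
Demand: 3 + 1 + 2 = 6.

6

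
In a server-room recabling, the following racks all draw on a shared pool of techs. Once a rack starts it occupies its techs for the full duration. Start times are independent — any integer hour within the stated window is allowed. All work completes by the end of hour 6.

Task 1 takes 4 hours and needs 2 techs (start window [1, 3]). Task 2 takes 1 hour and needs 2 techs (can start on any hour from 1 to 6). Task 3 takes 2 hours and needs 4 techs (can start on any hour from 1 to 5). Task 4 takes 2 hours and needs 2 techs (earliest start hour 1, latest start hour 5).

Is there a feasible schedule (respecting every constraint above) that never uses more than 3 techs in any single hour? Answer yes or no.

Total tech-hours = 22; over 6 hours the average is 22/6 > 3, so some hour must exceed 3.

no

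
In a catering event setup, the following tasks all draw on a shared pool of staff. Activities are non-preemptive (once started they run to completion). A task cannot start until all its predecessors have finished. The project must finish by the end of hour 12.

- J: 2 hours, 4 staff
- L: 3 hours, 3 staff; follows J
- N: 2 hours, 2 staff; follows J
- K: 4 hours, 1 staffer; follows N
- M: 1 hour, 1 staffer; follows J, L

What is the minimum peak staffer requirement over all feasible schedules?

4

Early-start (J@1, L@3, N@3, K@5, M@6) gives peak 5: h1:4  h2:4  h3:5  h4:5  h5:4  h6:2  h7:1  h8:1  h9:0  h10:0  h11:0  h12:0.
Shift N→6, K→8.
Schedule J@1, L@3, N@6, K@8, M@6: h1:4  h2:4  h3:3  h4:3  h5:3  h6:3  h7:2  h8:1  h9:1  h10:1  h11:1  h12:0 — peak 4.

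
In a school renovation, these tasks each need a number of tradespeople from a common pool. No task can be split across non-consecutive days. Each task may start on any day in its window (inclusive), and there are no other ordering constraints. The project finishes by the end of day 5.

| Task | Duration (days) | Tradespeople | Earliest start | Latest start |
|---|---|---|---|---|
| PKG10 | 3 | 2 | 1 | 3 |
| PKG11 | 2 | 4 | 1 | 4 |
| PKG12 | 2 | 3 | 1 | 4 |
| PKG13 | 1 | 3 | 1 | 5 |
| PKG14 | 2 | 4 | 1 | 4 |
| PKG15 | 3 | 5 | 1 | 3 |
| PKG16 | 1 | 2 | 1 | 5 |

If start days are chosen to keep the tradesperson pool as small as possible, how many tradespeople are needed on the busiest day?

10

Early-start (PKG10@1, PKG11@1, PKG12@1, PKG13@1, PKG14@1, PKG15@1, PKG16@1) gives peak 23: d1:23  d2:18  d3:7  d4:0  d5:0.
Shift PKG12→3, PKG13→5, PKG15→3, PKG16→4.
Schedule PKG10@1, PKG11@1, PKG12@3, PKG13@5, PKG14@1, PKG15@3, PKG16@4: d1:10  d2:10  d3:10  d4:10  d5:8 — peak 10.
Total tradesperson-days = 48 over 5 days ⇒ peak ≥ ⌈48/5⌉ = 10, so 10 is optimal.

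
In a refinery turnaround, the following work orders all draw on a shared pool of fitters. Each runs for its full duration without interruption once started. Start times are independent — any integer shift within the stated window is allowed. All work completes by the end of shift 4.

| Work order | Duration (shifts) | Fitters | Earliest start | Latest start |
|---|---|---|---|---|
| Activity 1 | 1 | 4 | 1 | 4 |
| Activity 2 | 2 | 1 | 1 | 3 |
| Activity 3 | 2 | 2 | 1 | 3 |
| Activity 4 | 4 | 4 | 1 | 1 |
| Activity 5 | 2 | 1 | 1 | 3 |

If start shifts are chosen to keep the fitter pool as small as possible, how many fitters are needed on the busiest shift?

Early-start (Activity 1@1, Activity 2@1, Activity 3@1, Activity 4@1, Activity 5@1) gives peak 12: s1:12  s2:8  s3:4  s4:4.
Shift Activity 2→2, Activity 3→2, Activity 5→2.
Schedule Activity 1@1, Activity 2@2, Activity 3@2, Activity 4@1, Activity 5@2: s1:8  s2:8  s3:8  s4:4 — peak 8.

8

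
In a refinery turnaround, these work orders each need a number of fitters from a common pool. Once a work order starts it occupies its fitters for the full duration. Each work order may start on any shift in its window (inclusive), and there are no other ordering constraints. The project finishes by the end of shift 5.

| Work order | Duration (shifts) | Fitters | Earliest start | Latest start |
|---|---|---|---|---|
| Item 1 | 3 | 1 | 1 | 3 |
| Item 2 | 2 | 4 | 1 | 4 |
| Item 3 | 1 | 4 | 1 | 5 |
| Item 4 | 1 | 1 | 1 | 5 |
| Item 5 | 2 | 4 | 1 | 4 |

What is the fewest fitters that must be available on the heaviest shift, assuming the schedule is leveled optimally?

5

Early-start (Item 1@1, Item 2@1, Item 3@1, Item 4@1, Item 5@1) gives peak 14: s1:14  s2:9  s3:1  s4:0  s5:0.
Shift Item 3→3, Item 4→4, Item 5→4.
Schedule Item 1@1, Item 2@1, Item 3@3, Item 4@4, Item 5@4: s1:5  s2:5  s3:5  s4:5  s5:4 — peak 5.
Total fitter-shifts = 24 over 5 shifts ⇒ peak ≥ ⌈24/5⌉ = 5, so 5 is optimal.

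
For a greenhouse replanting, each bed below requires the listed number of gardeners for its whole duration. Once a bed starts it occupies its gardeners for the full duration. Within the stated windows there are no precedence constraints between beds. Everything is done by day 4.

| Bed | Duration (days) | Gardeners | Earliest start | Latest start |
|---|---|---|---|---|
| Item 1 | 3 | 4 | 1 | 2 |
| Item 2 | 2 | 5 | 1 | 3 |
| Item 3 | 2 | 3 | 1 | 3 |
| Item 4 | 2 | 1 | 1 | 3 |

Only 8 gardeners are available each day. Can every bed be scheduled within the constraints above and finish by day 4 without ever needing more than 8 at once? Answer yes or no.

The minimum achievable peak is 9; 8 < 9, so no feasible schedule stays within the cap.

no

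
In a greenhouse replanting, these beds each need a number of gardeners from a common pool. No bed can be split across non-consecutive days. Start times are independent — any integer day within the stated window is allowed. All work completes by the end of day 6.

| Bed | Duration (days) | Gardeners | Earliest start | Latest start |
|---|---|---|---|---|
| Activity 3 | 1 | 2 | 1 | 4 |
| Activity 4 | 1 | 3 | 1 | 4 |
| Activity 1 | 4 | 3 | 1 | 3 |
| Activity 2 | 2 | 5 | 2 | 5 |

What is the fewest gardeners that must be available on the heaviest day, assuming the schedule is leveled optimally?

6

Early-start (Activity 3@1, Activity 4@1, Activity 1@1, Activity 2@2) gives peak 8: d1:8  d2:8  d3:8  d4:3  d5:0  d6:0.
Shift Activity 4→2, Activity 2→5.
Schedule Activity 3@1, Activity 4@2, Activity 1@1, Activity 2@5: d1:5  d2:6  d3:3  d4:3  d5:5  d6:5 — peak 6.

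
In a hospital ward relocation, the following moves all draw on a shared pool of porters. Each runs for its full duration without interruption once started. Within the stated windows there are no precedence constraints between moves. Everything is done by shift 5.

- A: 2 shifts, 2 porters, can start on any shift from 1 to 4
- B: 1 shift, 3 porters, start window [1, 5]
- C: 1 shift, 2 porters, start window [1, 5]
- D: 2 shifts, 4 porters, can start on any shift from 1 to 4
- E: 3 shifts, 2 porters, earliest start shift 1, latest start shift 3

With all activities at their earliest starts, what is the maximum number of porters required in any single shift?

Early-start schedule: A@1, B@1, C@1, D@1, E@1.
Load per shift: shift 1: 13, shift 2: 8, shift 3: 2, shift 4: 0, shift 5: 0.
Peak is 13.

13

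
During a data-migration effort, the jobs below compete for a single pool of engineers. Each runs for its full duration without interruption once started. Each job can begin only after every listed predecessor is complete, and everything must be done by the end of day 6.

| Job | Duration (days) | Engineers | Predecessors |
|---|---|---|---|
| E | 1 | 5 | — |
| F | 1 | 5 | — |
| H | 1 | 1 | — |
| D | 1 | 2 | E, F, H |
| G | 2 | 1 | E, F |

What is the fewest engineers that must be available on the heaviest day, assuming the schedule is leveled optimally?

5

Early-start (E@1, F@1, H@1, D@2, G@2) gives peak 11: d1:11  d2:3  d3:1  d4:0  d5:0  d6:0.
Shift F→2, H→3, D→4, G→3.
Schedule E@1, F@2, H@3, D@4, G@3: d1:5  d2:5  d3:2  d4:3  d5:0  d6:0 — peak 5.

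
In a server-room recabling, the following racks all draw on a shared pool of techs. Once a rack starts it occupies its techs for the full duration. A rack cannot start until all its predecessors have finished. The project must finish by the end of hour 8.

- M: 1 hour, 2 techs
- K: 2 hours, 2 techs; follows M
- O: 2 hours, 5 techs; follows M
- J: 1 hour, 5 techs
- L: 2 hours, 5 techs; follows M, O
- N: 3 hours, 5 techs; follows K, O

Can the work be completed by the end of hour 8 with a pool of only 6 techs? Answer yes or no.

no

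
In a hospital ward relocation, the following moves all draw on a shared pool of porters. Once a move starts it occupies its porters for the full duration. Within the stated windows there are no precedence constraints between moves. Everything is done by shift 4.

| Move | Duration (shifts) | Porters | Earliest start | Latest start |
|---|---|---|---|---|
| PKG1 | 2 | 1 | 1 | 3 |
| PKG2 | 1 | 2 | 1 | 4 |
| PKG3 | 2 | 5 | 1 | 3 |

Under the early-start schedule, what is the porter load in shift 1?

At early start, shift 1 has: PKG1, PKG2, PKG3.
Demand: 1 + 2 + 5 = 8.

8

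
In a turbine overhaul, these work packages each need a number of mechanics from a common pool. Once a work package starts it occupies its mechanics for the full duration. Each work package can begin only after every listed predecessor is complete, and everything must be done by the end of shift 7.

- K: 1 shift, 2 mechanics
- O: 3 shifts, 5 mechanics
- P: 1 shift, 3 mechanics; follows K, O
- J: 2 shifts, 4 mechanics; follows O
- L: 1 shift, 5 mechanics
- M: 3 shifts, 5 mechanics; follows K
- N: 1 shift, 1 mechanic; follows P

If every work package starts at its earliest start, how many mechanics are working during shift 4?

12

At early start, shift 4 has: P, J, M.
Demand: 3 + 4 + 5 = 12.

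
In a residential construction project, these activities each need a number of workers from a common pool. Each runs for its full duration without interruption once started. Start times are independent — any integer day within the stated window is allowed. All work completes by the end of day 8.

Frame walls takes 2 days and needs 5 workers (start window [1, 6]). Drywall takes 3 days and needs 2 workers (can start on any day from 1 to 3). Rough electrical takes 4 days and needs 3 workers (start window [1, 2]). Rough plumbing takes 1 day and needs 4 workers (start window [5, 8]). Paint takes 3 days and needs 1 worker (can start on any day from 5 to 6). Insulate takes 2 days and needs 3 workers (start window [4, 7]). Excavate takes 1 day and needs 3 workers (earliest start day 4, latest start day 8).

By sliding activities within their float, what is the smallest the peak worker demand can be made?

Early-start (Frame walls@1, Drywall@1, Rough electrical@1, Rough plumbing@5, Paint@5, Insulate@4, Excavate@4) gives peak 10: d1:10  d2:10  d3:5  d4:9  d5:8  d6:1  d7:1  d8:0.
Shift Frame walls→6, Rough plumbing→8, Paint→6, Excavate→5.
Schedule Frame walls@6, Drywall@1, Rough electrical@1, Rough plumbing@8, Paint@6, Insulate@4, Excavate@5: d1:5  d2:5  d3:5  d4:6  d5:6  d6:6  d7:6  d8:5 — peak 6.
Total worker-days = 44 over 8 days ⇒ peak ≥ ⌈44/8⌉ = 6, so 6 is optimal.

6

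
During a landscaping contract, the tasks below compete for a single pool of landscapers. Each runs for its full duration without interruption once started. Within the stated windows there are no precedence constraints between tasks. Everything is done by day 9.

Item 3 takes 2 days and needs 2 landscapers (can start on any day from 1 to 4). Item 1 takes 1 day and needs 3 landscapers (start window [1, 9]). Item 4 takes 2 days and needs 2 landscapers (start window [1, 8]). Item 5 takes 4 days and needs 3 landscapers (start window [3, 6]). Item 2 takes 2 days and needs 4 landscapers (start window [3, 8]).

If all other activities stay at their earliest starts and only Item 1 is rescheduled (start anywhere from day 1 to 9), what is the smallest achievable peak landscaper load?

7

Item 1@1: d1:7  d2:4  d3:7  d4:7  d5:3  d6:3  d7:0  d8:0  d9:0 → peak 7
Item 1@2: d1:4  d2:7  d3:7  d4:7  d5:3  d6:3  d7:0  d8:0  d9:0 → peak 7
Item 1@3: d1:4  d2:4  d3:10  d4:7  d5:3  d6:3  d7:0  d8:0  d9:0 → peak 10
Item 1@4: d1:4  d2:4  d3:7  d4:10  d5:3  d6:3  d7:0  d8:0  d9:0 → peak 10
Item 1@5: d1:4  d2:4  d3:7  d4:7  d5:6  d6:3  d7:0  d8:0  d9:0 → peak 7
Item 1@6: d1:4  d2:4  d3:7  d4:7  d5:3  d6:6  d7:0  d8:0  d9:0 → peak 7
Item 1@7: d1:4  d2:4  d3:7  d4:7  d5:3  d6:3  d7:3  d8:0  d9:0 → peak 7
Item 1@8: d1:4  d2:4  d3:7  d4:7  d5:3  d6:3  d7:0  d8:3  d9:0 → peak 7
Item 1@9: d1:4  d2:4  d3:7  d4:7  d5:3  d6:3  d7:0  d8:0  d9:3 → peak 7
Best is Item 1@1, peak 7.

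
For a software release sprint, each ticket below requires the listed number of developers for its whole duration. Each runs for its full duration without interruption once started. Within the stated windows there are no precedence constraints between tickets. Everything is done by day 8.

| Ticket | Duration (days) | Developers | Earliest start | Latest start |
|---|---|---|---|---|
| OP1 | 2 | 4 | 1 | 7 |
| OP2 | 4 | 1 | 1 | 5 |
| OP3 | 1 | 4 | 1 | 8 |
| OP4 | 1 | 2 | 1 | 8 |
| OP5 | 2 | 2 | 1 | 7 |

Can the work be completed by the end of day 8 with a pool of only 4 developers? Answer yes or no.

yes

Schedule OP1@1, OP2@3, OP3@7, OP4@3, OP5@4: d1:4  d2:4  d3:3  d4:3  d5:3  d6:1  d7:4  d8:0 — peak 4 ≤ 4.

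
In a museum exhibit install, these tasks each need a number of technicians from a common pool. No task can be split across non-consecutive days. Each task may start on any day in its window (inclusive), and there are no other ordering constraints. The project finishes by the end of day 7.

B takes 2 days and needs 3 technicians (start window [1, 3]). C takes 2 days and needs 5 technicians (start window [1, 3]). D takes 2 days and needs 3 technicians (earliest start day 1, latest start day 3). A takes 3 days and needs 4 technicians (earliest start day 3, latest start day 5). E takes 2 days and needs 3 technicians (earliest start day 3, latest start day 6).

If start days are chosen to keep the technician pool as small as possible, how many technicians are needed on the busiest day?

7

Early-start (B@1, C@1, D@1, A@3, E@3) gives peak 11: d1:11  d2:11  d3:7  d4:7  d5:4  d6:0  d7:0.
Shift C→3, A→5, E→5.
Schedule B@1, C@3, D@1, A@5, E@5: d1:6  d2:6  d3:5  d4:5  d5:7  d6:7  d7:4 — peak 7.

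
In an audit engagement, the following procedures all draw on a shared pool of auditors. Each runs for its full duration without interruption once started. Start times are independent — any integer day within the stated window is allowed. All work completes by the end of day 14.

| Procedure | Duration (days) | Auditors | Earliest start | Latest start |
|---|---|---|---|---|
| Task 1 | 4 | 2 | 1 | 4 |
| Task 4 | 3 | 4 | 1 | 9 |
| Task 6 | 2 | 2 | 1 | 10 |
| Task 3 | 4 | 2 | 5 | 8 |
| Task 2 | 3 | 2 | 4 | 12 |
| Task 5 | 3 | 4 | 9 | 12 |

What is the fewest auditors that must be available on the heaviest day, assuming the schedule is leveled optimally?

4

Early-start (Task 1@1, Task 4@1, Task 6@1, Task 3@5, Task 2@4, Task 5@9) gives peak 8: d1:8  d2:8  d3:6  d4:4  d5:4  d6:4  d7:2  d8:2  d9:4  d10:4  d11:4  d12:0  d13:0  d14:0.
Shift Task 4→5, Task 3→8, Task 2→8, Task 5→12.
Schedule Task 1@1, Task 4@5, Task 6@1, Task 3@8, Task 2@8, Task 5@12: d1:4  d2:4  d3:2  d4:2  d5:4  d6:4  d7:4  d8:4  d9:4  d10:4  d11:2  d12:4  d13:4  d14:4 — peak 4.
Total auditor-days = 50 over 14 days ⇒ peak ≥ ⌈50/14⌉ = 4, so 4 is optimal.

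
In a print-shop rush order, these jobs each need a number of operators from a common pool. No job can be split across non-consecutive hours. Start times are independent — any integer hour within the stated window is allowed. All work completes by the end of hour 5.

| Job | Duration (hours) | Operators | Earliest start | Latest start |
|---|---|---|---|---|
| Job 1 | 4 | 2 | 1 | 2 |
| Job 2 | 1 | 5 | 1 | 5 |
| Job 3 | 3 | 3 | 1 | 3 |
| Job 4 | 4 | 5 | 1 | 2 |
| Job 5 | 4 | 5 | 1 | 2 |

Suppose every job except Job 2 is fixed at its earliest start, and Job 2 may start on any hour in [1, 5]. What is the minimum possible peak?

15

Job 2@1: h1:20  h2:15  h3:15  h4:12  h5:0 → peak 20
Job 2@2: h1:15  h2:20  h3:15  h4:12  h5:0 → peak 20
Job 2@3: h1:15  h2:15  h3:20  h4:12  h5:0 → peak 20
Job 2@4: h1:15  h2:15  h3:15  h4:17  h5:0 → peak 17
Job 2@5: h1:15  h2:15  h3:15  h4:12  h5:5 → peak 15
Best is Job 2@5, peak 15.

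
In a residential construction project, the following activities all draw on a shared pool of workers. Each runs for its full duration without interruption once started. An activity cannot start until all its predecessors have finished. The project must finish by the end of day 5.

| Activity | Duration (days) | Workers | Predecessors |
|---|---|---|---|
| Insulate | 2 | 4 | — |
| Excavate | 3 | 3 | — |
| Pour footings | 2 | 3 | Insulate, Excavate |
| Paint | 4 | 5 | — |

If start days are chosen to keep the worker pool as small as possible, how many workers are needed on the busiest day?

Schedule Insulate@1, Excavate@1, Pour footings@4, Paint@1: d1:12  d2:12  d3:8  d4:8  d5:3 — peak 12.
No arrangement of the 4 feasible schedules does better.

12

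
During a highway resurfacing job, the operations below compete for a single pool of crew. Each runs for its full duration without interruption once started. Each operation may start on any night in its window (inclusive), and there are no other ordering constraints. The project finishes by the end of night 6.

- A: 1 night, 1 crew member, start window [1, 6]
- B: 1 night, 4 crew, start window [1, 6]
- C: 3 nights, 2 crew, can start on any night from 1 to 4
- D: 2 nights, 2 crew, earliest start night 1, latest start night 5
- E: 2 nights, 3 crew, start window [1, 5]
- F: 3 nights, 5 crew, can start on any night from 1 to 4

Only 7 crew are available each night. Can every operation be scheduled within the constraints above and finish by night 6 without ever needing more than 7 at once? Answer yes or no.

Schedule A@1, B@1, C@1, D@2, E@2, F@4: n1:7  n2:7  n3:7  n4:5  n5:5  n6:5 — peak 7 ≤ 7.

yes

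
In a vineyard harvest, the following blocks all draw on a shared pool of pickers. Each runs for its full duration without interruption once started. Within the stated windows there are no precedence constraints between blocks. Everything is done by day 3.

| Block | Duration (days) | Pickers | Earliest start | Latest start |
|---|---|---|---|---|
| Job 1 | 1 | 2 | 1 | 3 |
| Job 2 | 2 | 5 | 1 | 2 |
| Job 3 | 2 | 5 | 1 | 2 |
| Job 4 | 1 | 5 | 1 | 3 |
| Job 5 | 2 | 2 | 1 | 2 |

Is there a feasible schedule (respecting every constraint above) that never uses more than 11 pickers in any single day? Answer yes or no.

The minimum achievable peak is 12; 11 < 12, so no feasible schedule stays within the cap.

no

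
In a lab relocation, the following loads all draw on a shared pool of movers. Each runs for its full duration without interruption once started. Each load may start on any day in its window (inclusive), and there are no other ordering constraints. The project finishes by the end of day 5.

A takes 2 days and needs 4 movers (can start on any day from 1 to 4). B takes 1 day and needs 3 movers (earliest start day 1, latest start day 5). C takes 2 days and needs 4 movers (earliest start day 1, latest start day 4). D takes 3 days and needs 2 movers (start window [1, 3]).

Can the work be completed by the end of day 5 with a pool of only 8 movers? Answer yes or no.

yes

Schedule A@1, B@3, C@4, D@1: d1:6  d2:6  d3:5  d4:4  d5:4 — peak 6 ≤ 8.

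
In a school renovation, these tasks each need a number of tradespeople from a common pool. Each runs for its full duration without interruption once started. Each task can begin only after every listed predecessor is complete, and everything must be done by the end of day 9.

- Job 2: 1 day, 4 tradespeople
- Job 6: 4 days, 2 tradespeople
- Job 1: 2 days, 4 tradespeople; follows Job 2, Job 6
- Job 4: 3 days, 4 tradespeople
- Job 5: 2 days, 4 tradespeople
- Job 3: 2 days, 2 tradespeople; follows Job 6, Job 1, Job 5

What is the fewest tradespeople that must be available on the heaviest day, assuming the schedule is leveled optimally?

Early-start (Job 2@1, Job 6@1, Job 1@5, Job 4@1, Job 5@1, Job 3@7) gives peak 14: d1:14  d2:10  d3:6  d4:2  d5:4  d6:4  d7:2  d8:2  d9:0.
Shift Job 4→7, Job 5→2.
Schedule Job 2@1, Job 6@1, Job 1@5, Job 4@7, Job 5@2, Job 3@7: d1:6  d2:6  d3:6  d4:2  d5:4  d6:4  d7:6  d8:6  d9:4 — peak 6.

6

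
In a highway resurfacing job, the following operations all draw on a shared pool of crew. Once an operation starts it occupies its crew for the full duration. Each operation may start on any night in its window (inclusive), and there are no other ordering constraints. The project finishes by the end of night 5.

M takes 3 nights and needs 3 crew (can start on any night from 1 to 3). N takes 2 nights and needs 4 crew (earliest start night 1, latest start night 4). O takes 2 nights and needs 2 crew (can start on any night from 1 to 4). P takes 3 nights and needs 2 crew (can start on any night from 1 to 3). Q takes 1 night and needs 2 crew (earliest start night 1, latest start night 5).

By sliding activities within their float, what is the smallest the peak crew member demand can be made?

Early-start (M@1, N@1, O@1, P@1, Q@1) gives peak 13: n1:13  n2:11  n3:5  n4:0  n5:0.
Shift O→3, P→3, Q→4.
Schedule M@1, N@1, O@3, P@3, Q@4: n1:7  n2:7  n3:7  n4:6  n5:2 — peak 7.

7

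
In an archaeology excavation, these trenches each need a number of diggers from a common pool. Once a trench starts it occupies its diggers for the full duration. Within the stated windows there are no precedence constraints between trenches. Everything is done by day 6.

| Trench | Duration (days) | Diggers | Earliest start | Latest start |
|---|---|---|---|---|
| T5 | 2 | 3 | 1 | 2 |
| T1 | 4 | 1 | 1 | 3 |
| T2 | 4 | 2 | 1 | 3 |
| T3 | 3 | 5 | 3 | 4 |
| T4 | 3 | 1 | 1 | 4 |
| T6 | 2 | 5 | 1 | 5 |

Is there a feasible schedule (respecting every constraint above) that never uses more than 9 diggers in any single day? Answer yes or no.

Schedule T5@1, T1@1, T2@3, T3@3, T4@3, T6@1: d1:9  d2:9  d3:9  d4:9  d5:8  d6:2 — peak 9 ≤ 9.

yes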